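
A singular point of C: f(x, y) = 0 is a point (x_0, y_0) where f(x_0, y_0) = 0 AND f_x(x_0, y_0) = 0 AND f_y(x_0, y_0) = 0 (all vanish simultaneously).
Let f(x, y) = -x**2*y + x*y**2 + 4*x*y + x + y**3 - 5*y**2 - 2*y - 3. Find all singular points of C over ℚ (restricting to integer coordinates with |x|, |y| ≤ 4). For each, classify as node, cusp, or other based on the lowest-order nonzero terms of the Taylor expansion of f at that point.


Singular points: {(3, 1)}; classification: node.

Compute partial derivatives:
  f_x = -2*x*y + y**2 + 4*y + 1.
  f_y = -x**2 + 2*x*y + 4*x + 3*y**2 - 10*y - 2.
Scan x_0 ∈ {−4, ..., 4}. For each x_0, f_y(x_0, y) is a polynomial in y; find its integer roots y ∈ {−4, ..., 4}, then test f_x and f at those candidates.
  x = -4: f_y(-4, y) = 3*y**2 - 18*y - 34; no integer root y with |y| ≤ 4.
  x = -3: f_y(-3, y) = 3*y**2 - 16*y - 23; no integer root y with |y| ≤ 4.
  x = -2: f_y(-2, y) = 3*y**2 - 14*y - 14; no integer root y with |y| ≤ 4.
  x = -1: f_y(-1, y) = 3*y**2 - 12*y - 7; no integer root y with |y| ≤ 4.
  x = 0: f_y(0, y) = 3*y**2 - 10*y - 2; no integer root y with |y| ≤ 4.
  x = 1: f_y(1, y) = 3*y**2 - 8*y + 1; no integer root y with |y| ≤ 4.
  x = 2: f_y(2, y) = 3*y**2 - 6*y + 2; no integer root y with |y| ≤ 4.
  x = 3: f_y(3, y) = 3*y**2 - 4*y + 1; vanishes at y ∈ {1}. (3, 1): f_x = 0, f = 0 — SINGULAR.
  x = 4: f_y(4, y) = 3*y**2 - 2*y - 2; no integer root y with |y| ≤ 4.
Only singular point on the grid: (3, 1).
Classify: substitute x = 3 + u, y = 1 + v and expand: f = -u**2*v - u**2 + u*v**2 + v**3 + v**2.
No constant or linear terms (consistent with a singular point). Quadratic part: -u**2 + v**2. Cubic part: -u**2*v + u*v**2 + v**3.
The quadratic part v**2 - u**2 = (v − u)(v + u) splits into two distinct linear factors, so there are two distinct tangent lines y − 1 = ±(x − 3) — this is a node (ordinary double point).
Classification: node.


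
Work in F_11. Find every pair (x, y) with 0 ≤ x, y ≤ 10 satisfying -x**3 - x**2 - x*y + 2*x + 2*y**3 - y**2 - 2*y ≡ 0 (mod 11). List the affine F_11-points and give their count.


Affine F_11-points: {(0, 0), (1, 0), (1, 7), (1, 10), (2, 1), (2, 4), (3, 3), (3, 7), (4, 1), (6, 5), (6, 7), (7, 5), (8, 5), (9, 0), (9, 6)}; count = 15.

For each of the 121 pairs (x, y) ∈ F_11², evaluate f(x, y) mod 11. Record the zeros.
  x = 0: [0↦0, 1↦10, 2↦8, 3↦6, 4↦5, 5↦6, 6↦10, 7↦7, 8↦9, 9↦6, 10↦10]  zeros at y ∈ {0}
  x = 1: [0↦0, 1↦9, 2↦6, 3↦3, 4↦1, 5↦1, 6↦4, 7↦0, 8↦1, 9↦8, 10↦0]  zeros at y ∈ {0, 7, 10}
  x = 2: [0↦3, 1↦0, 2↦7, 3↦3, 4↦0, 5↦10, 6↦1, 7↦7, 8↦7, 9↦2, 10↦4]  zeros at y ∈ {1, 4}
  x = 3: [0↦3, 1↦10, 2↦5, 3↦0, 4↦7, 5↦5, 6↦6, 7↦0, 8↦10, 9↦4, 10↦5]  zeros at y ∈ {3, 7}
  x = 4: [0↦5, 1↦0, 2↦5, 3↦10, 4↦5, 5↦2, 6↦2, 7↦6, 8↦4, 9↦8, 10↦8]  zeros at y ∈ {1}
  x = 5: [0↦3, 1↦8, 2↦1, 3↦5, 4↦10, 5↦6, 6↦5, 7↦8, 8↦5, 9↦8, 10↦7]  zeros at y ∈ ∅
  x = 6: [0↦2, 1↦6, 2↦9, 3↦1, 4↦5, 5↦0, 6↦9, 7↦0, 8↦7, 9↦9, 10↦7]  zeros at y ∈ {5, 7}
  x = 7: [0↦7, 1↦10, 2↦1, 3↦3, 4↦6, 5↦0, 6↦8, 7↦9, 8↦4, 9↦5, 10↦2]  zeros at y ∈ {5}
  x = 8: [0↦1, 1↦3, 2↦4, 3↦5, 4↦7, 5↦0, 6↦7, 7↦7, 8↦1, 9↦1, 10↦8]  zeros at y ∈ {5}
  x = 9: [0↦0, 1↦1, 2↦1, 3↦1, 4↦2, 5↦5, 6↦0, 7↦10, 8↦3, 9↦2, 10↦8]  zeros at y ∈ {0, 6}
  x = 10: [0↦9, 1↦9, 2↦8, 3↦7, 4↦7, 5↦9, 6↦3, 7↦1, 8↦4, 9↦2, 10↦7]  zeros at y ∈ ∅
Collecting zeros: affine points = {(0, 0), (1, 0), (1, 7), (1, 10), (2, 1), (2, 4), (3, 3), (3, 7), (4, 1), (6, 5), (6, 7), (7, 5), (8, 5), (9, 0), (9, 6)}.
Total count |C(F_11)_aff| = 15.


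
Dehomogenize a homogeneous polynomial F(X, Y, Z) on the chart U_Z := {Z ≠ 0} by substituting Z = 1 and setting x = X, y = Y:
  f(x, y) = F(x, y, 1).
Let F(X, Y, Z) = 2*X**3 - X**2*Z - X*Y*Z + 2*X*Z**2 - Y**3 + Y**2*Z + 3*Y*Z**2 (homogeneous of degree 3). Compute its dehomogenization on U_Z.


f(x, y) = 2*x**3 - x**2 - x*y + 2*x - y**3 + y**2 + 3*y

On U_Z we set Z = 1. Each monomial c·X^i·Y^j·Z^k in F becomes c·x^i·y^j·1^k = c·x^i·y^j.
Substituting Z = 1: F(X, Y, 1) = 2*x**3 - x**2 - x*y + 2*x - y**3 + y**2 + 3*y.
Note: deg(f) ≤ deg(F) = 3; strict inequality happens when F is divisible by Z (lost terms).


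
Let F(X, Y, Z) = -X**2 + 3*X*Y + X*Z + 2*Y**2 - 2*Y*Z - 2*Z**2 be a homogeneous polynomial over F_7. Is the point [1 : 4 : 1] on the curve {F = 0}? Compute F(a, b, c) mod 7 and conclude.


F(1,4,1) ≡ 6 (mod 7); P is NOT on the curve.

Evaluate F(1, 4, 1) term-by-term (mod 7).
  -X**2 ↦ -1·1·1·1 = -1
  3*X*Y ↦ 3·1·4·1 = 12
  X*Z ↦ 1·1·1·1 = 1
  2*Y**2 ↦ 2·1·16·1 = 32
  -2*Y*Z ↦ -2·1·4·1 = -8
  -2*Z**2 ↦ -2·1·1·1 = -2
Sum: F(1, 4, 1) = (-1) + (12) + (1) + (32) + (-8) + (-2) = 34.
Reducing mod 7: 34 ≡ 6 (mod 7).
Since F(a, b, c) ≡ 6 ≠ 0 (mod 7), P does NOT lie on the curve.


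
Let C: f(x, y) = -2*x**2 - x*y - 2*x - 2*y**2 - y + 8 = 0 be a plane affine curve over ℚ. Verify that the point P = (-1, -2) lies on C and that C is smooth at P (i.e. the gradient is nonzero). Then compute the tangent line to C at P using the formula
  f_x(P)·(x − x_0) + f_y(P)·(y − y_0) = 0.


Tangent line at P: 4*x + 8*y + 20 = 0.

Step 1: f(-1, -2) = 0, so P lies on C.
Step 2: partial derivatives
  f_x(x, y) = -4*x - y - 2, f_y(x, y) = -x - 4*y - 1.
  f_x(P) = 4, f_y(P) = 8 (gradient nonzero, so P is smooth).
Step 3: tangent line at P: 4·(x − -1) + 8·(y − -2) = 0.
Expanding: 4*x + 8*y + 20 = 0.


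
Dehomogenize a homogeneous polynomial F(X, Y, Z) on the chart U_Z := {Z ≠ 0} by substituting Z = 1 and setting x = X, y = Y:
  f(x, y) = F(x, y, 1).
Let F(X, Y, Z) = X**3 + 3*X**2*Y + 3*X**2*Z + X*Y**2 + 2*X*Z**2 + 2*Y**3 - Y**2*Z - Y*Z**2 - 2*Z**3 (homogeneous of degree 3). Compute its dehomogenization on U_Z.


f(x, y) = x**3 + 3*x**2*y + 3*x**2 + x*y**2 + 2*x + 2*y**3 - y**2 - y - 2

On U_Z we set Z = 1. Each monomial c·X^i·Y^j·Z^k in F becomes c·x^i·y^j·1^k = c·x^i·y^j.
Substituting Z = 1: F(X, Y, 1) = x**3 + 3*x**2*y + 3*x**2 + x*y**2 + 2*x + 2*y**3 - y**2 - y - 2.
Note: deg(f) ≤ deg(F) = 3; strict inequality happens when F is divisible by Z (lost terms).


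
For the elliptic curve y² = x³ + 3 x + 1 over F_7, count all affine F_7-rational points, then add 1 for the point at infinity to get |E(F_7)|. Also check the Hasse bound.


Affine points = {(0, 1), (0, 6), (2, 1), (2, 6), (3, 3), (3, 4), (4, 0), (5, 1), (5, 6), (6, 2), (6, 5)}; affine count = 11; |E(F_7)| = 12.

Discriminant check: Δ ∝ 4a³ + 27b² = 4·3³ + 27·1² = 4·27 + 27·1 ≡ 2 (mod 7). Nonzero ⇒ E is nonsingular.
For each x ∈ F_7, compute rhs = x³ + 3·x + 1 mod 7, then count y ∈ F_7 with y² ≡ rhs.
  x = 0: rhs = 1, matching y values: 1, 6 (2 points).
  x = 1: rhs = 5, matching y values: none (0 points).
  x = 2: rhs = 1, matching y values: 1, 6 (2 points).
  x = 3: rhs = 2, matching y values: 3, 4 (2 points).
  x = 4: rhs = 0, matching y values: 0 (1 points).
  x = 5: rhs = 1, matching y values: 1, 6 (2 points).
  x = 6: rhs = 4, matching y values: 2, 5 (2 points).
Total affine count: 11.
Full point count |E(F_7)| = 11 + 1 = 12.
Hasse bound: |12 − (7+1)| = |4| = 4 ≤ 2√7 ≈ 5.2915 ✓.


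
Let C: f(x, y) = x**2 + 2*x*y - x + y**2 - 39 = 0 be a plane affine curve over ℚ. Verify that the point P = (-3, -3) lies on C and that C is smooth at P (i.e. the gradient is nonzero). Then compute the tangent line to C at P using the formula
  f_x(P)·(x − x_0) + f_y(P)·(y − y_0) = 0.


Tangent line at P: -13*x - 12*y - 75 = 0.

Step 1: f(-3, -3) = 0, so P lies on C.
Step 2: partial derivatives
  f_x(x, y) = 2*x + 2*y - 1, f_y(x, y) = 2*x + 2*y.
  f_x(P) = -13, f_y(P) = -12 (gradient nonzero, so P is smooth).
Step 3: tangent line at P: -13·(x − -3) + -12·(y − -3) = 0.
Expanding: -13*x - 12*y - 75 = 0.


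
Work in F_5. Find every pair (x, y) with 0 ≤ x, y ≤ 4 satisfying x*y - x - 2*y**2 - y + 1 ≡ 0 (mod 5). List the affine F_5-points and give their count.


Affine F_5-points: {(0, 3), (0, 4), (1, 0), (4, 2)}; count = 4.

For each of the 25 pairs (x, y) ∈ F_5², evaluate f(x, y) mod 5. Record the zeros.
  x = 0: [0↦1, 1↦3, 2↦1, 3↦0, 4↦0]  zeros at y ∈ {3, 4}
  x = 1: [0↦0, 1↦3, 2↦2, 3↦2, 4↦3]  zeros at y ∈ {0}
  x = 2: [0↦4, 1↦3, 2↦3, 3↦4, 4↦1]  zeros at y ∈ ∅
  x = 3: [0↦3, 1↦3, 2↦4, 3↦1, 4↦4]  zeros at y ∈ ∅
  x = 4: [0↦2, 1↦3, 2↦0, 3↦3, 4↦2]  zeros at y ∈ {2}
Collecting zeros: affine points = {(0, 3), (0, 4), (1, 0), (4, 2)}.
Total count |C(F_5)_aff| = 4.


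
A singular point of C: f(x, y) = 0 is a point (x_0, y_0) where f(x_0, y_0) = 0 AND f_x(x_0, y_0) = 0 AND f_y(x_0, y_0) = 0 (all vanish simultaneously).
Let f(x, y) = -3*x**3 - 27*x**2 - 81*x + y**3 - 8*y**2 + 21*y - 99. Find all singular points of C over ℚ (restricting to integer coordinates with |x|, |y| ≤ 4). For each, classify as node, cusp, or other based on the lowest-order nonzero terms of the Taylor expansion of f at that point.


Singular points: {(-3, 3)}; classification: cusp.

Compute partial derivatives:
  f_x = -9*x**2 - 54*x - 81.
  f_y = 3*y**2 - 16*y + 21.
Scan x_0 ∈ {−4, ..., 4}. For each x_0, f_y(x_0, y) is a polynomial in y; find its integer roots y ∈ {−4, ..., 4}, then test f_x and f at those candidates.
  x = -4: f_y(-4, y) = 3*y**2 - 16*y + 21; vanishes at y ∈ {3}. (-4, 3): f_x = -9 ≠ 0.
  x = -3: f_y(-3, y) = 3*y**2 - 16*y + 21; vanishes at y ∈ {3}. (-3, 3): f_x = 0, f = 0 — SINGULAR.
  x = -2: f_y(-2, y) = 3*y**2 - 16*y + 21; vanishes at y ∈ {3}. (-2, 3): f_x = -9 ≠ 0.
  x = -1: f_y(-1, y) = 3*y**2 - 16*y + 21; vanishes at y ∈ {3}. (-1, 3): f_x = -36 ≠ 0.
  x = 0: f_y(0, y) = 3*y**2 - 16*y + 21; vanishes at y ∈ {3}. (0, 3): f_x = -81 ≠ 0.
  x = 1: f_y(1, y) = 3*y**2 - 16*y + 21; vanishes at y ∈ {3}. (1, 3): f_x = -144 ≠ 0.
  x = 2: f_y(2, y) = 3*y**2 - 16*y + 21; vanishes at y ∈ {3}. (2, 3): f_x = -225 ≠ 0.
  x = 3: f_y(3, y) = 3*y**2 - 16*y + 21; vanishes at y ∈ {3}. (3, 3): f_x = -324 ≠ 0.
  x = 4: f_y(4, y) = 3*y**2 - 16*y + 21; vanishes at y ∈ {3}. (4, 3): f_x = -441 ≠ 0.
Only singular point on the grid: (-3, 3).
Classify: substitute x = -3 + u, y = 3 + v and expand: f = -3*u**3 + v**3 + v**2.
No constant or linear terms (consistent with a singular point). Quadratic part: v**2. Cubic part: -3*u**3 + v**3.
The quadratic part v**2 is a perfect square, so there is a single (double) tangent line v = 0, i.e. y = 3. Restricting the cubic part to that line (v = 0) leaves -3*u**3 ≠ 0, so f is not divisible by v and the branch is v² ≈ 3*u**3 to lowest order — this is a cusp.
Classification: cusp.


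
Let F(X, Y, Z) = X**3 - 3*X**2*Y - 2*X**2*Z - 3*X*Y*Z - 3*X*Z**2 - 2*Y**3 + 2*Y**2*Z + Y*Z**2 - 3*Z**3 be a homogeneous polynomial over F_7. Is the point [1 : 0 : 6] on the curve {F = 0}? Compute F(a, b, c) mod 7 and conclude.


F(1,0,6) ≡ 3 (mod 7); P is NOT on the curve.

Evaluate F(1, 0, 6) term-by-term (mod 7).
  X**3 ↦ 1·1·1·1 = 1
  -3*X**2*Y ↦ -3·1·0·1 = 0
  -2*X**2*Z ↦ -2·1·1·6 = -12
  -3*X*Y*Z ↦ -3·1·0·6 = 0
  -3*X*Z**2 ↦ -3·1·1·36 = -108
  -2*Y**3 ↦ -2·1·0·1 = 0
  2*Y**2*Z ↦ 2·1·0·6 = 0
  Y*Z**2 ↦ 1·1·0·36 = 0
  -3*Z**3 ↦ -3·1·1·216 = -648
Sum: F(1, 0, 6) = (1) + (0) + (-12) + (0) + (-108) + (0) + (0) + (0) + (-648) = -767.
Reducing mod 7: -767 ≡ 3 (mod 7).
Since F(a, b, c) ≡ 3 ≠ 0 (mod 7), P does NOT lie on the curve.


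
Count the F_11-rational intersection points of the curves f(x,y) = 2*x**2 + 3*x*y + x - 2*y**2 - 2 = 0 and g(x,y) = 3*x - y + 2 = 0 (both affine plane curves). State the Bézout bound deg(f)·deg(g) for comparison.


Common zeros: {(8, 4), (10, 10)}; count = 2; Bézout bound = 2.

deg(f) = 2, deg(g) = 1, so Bézout bound = 2.
Scan x ∈ F_11. For each x, list the y ∈ F_11 with f(x, y) ≡ 0 and those with g(x, y) ≡ 0 (mod 11); the common zeros in that column are the intersection.
  x = 0: f ≡ 0 at y ∈ ∅; g ≡ 0 at y ∈ {2}; common: ∅.
  x = 1: f ≡ 0 at y ∈ ∅; g ≡ 0 at y ∈ {5}; common: ∅.
  x = 2: f ≡ 0 at y ∈ {4, 10}; g ≡ 0 at y ∈ {8}; common: ∅.
  x = 3: f ≡ 0 at y ∈ ∅; g ≡ 0 at y ∈ {0}; common: ∅.
  x = 4: f ≡ 0 at y ∈ {1, 5}; g ≡ 0 at y ∈ {3}; common: ∅.
  x = 5: f ≡ 0 at y ∈ {1}; g ≡ 0 at y ∈ {6}; common: ∅.
  x = 6: f ≡ 0 at y ∈ ∅; g ≡ 0 at y ∈ {9}; common: ∅.
  x = 7: f ≡ 0 at y ∈ {8}; g ≡ 0 at y ∈ {1}; common: ∅.
  x = 8: f ≡ 0 at y ∈ {4, 8}; g ≡ 0 at y ∈ {4}; common: {4}.
  x = 9: f ≡ 0 at y ∈ ∅; g ≡ 0 at y ∈ {7}; common: ∅.
  x = 10: f ≡ 0 at y ∈ {5, 10}; g ≡ 0 at y ∈ {10}; common: {10}.
Collecting: common zeros = {(8, 4), (10, 10)}, so the count is 2.
Comparison with the Bézout bound: 2 ≤ 2 = deg(f)·deg(g), as expected for curves with no common component (the bound is attained).


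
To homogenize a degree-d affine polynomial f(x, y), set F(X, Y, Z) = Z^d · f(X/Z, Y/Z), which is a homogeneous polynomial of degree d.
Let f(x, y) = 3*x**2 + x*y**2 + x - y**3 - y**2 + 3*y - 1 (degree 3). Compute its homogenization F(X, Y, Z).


F(X, Y, Z) = 3*X**2*Z + X*Y**2 + X*Z**2 - Y**3 - Y**2*Z + 3*Y*Z**2 - Z**3

deg(f) = 3.
Substitute x = X/Z, y = Y/Z into f, then multiply by Z^3.
  monomial 3·x^2·y^0 ↦ 3·X^2·Y^0·Z^1.
  monomial 1·x^1·y^2 ↦ 1·X^1·Y^2·Z^0.
  monomial 1·x^1·y^0 ↦ 1·X^1·Y^0·Z^2.
  monomial -1·x^0·y^3 ↦ -1·X^0·Y^3·Z^0.
  monomial -1·x^0·y^2 ↦ -1·X^0·Y^2·Z^1.
  monomial 3·x^0·y^1 ↦ 3·X^0·Y^1·Z^2.
  monomial -1·x^0·y^0 ↦ -1·X^0·Y^0·Z^3.
Collecting: F(X, Y, Z) = 3*X**2*Z + X*Y**2 + X*Z**2 - Y**3 - Y**2*Z + 3*Y*Z**2 - Z**3.


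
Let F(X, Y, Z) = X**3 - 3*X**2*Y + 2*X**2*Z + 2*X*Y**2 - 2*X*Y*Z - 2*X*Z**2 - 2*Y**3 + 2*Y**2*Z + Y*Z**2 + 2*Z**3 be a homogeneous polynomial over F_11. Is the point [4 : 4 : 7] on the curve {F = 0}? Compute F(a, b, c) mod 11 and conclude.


F(4,4,7) ≡ 3 (mod 11); P is NOT on the curve.

Evaluate F(4, 4, 7) term-by-term (mod 11).
  X**3 ↦ 1·64·1·1 = 64
  -3*X**2*Y ↦ -3·16·4·1 = -192
  2*X**2*Z ↦ 2·16·1·7 = 224
  2*X*Y**2 ↦ 2·4·16·1 = 128
  -2*X*Y*Z ↦ -2·4·4·7 = -224
  -2*X*Z**2 ↦ -2·4·1·49 = -392
  -2*Y**3 ↦ -2·1·64·1 = -128
  2*Y**2*Z ↦ 2·1·16·7 = 224
  Y*Z**2 ↦ 1·1·4·49 = 196
  2*Z**3 ↦ 2·1·1·343 = 686
Sum: F(4, 4, 7) = (64) + (-192) + (224) + (128) + (-224) + (-392) + (-128) + (224) + (196) + (686) = 586.
Reducing mod 11: 586 ≡ 3 (mod 11).
Since F(a, b, c) ≡ 3 ≠ 0 (mod 11), P does NOT lie on the curve.


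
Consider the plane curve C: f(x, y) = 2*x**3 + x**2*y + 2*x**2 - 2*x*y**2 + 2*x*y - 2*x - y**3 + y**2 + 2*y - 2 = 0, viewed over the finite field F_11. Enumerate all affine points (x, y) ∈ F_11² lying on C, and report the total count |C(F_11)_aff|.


Affine F_11-points: {(0, 1), (1, 0), (2, 5), (6, 1), (7, 9), (9, 1), (10, 0)}; count = 7.

For each of the 121 pairs (x, y) ∈ F_11², evaluate f(x, y) mod 11. Record the zeros.
  x = 0: [0↦9, 1↦0, 2↦9, 3↦8, 4↦2, 5↦7, 6↦6, 7↦4, 8↦6, 9↦6, 10↦9]  zeros at y ∈ {1}
  x = 1: [0↦0, 1↦3, 2↦9, 3↦1, 4↦6, 5↦7, 6↦9, 7↦6, 8↦3, 9↦5, 10↦6]  zeros at y ∈ {0}
  x = 2: [0↦7, 1↦2, 2↦7, 3↦5, 4↦1, 5↦0, 6↦7, 7↦5, 8↦10, 9↦5, 10↦6]  zeros at y ∈ {5}
  x = 3: [0↦9, 1↦9, 2↦4, 3↦10, 4↦10, 5↦9, 6↦1, 7↦2, 8↦6, 9↦7, 10↦10]  zeros at y ∈ ∅
  x = 4: [0↦7, 1↦3, 2↦1, 3↦6, 4↦1, 5↦2, 6↦3, 7↦9, 8↦3, 9↦1, 10↦8]  zeros at y ∈ ∅
  x = 5: [0↦2, 1↦7, 2↦10, 3↦5, 4↦8, 5↦2, 6↦3, 7↦5, 8↦2, 9↦10, 10↦1]  zeros at y ∈ ∅
  x = 6: [0↦6, 1↦0, 2↦10, 3↦8, 4↦10, 5↦10, 6↦2, 7↦2, 8↦4, 9↦2, 10↦1]  zeros at y ∈ {1}
  x = 7: [0↦9, 1↦5, 2↦2, 3↦5, 4↦8, 5↦5, 6↦1, 7↦1, 8↦10, 9↦0, 10↦9]  zeros at y ∈ {9}
  x = 8: [0↦1, 1↦1, 2↦9, 3↦8, 4↦3, 5↦10, 6↦1, 7↦3, 8↦10, 9↦5, 10↦4]  zeros at y ∈ ∅
  x = 9: [0↦5, 1↦0, 2↦10, 3↦7, 4↦7, 5↦4, 6↦3, 7↦9, 8↦5, 9↦7, 10↦9]  zeros at y ∈ {1}
  x = 10: [0↦0, 1↦3, 2↦6, 3↦3, 4↦10, 5↦10, 6↦8, 7↦9, 8↦7, 9↦7, 10↦3]  zeros at y ∈ {0}
Collecting zeros: affine points = {(0, 1), (1, 0), (2, 5), (6, 1), (7, 9), (9, 1), (10, 0)}.
Total count |C(F_11)_aff| = 7.


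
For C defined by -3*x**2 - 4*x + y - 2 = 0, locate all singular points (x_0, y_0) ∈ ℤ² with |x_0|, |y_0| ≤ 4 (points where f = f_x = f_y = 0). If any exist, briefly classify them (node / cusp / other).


No singular points in the scanned grid; C is smooth there.

Compute partial derivatives:
  f_x = -6*x - 4.
  f_y = 1.
f_y = 1 is a nonzero constant, so f_y never vanishes: no point (x, y) can satisfy f = f_x = f_y = 0. In particular no (x, y) ∈ {−4, ..., 4}² is singular; the curve is smooth.


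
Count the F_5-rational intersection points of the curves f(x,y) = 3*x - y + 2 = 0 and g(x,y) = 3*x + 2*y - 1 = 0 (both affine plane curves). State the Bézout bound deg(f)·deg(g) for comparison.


Common zeros: {(3, 1)}; count = 1; Bézout bound = 1.

deg(f) = 1, deg(g) = 1, so Bézout bound = 1.
Scan x ∈ F_5. For each x, list the y ∈ F_5 with f(x, y) ≡ 0 and those with g(x, y) ≡ 0 (mod 5); the common zeros in that column are the intersection.
  x = 0: f ≡ 0 at y ∈ {2}; g ≡ 0 at y ∈ {3}; common: ∅.
  x = 1: f ≡ 0 at y ∈ {0}; g ≡ 0 at y ∈ {4}; common: ∅.
  x = 2: f ≡ 0 at y ∈ {3}; g ≡ 0 at y ∈ {0}; common: ∅.
  x = 3: f ≡ 0 at y ∈ {1}; g ≡ 0 at y ∈ {1}; common: {1}.
  x = 4: f ≡ 0 at y ∈ {4}; g ≡ 0 at y ∈ {2}; common: ∅.
Collecting: common zeros = {(3, 1)}, so the count is 1.
Comparison with the Bézout bound: 1 ≤ 1 = deg(f)·deg(g), as expected for curves with no common component (the bound is attained).


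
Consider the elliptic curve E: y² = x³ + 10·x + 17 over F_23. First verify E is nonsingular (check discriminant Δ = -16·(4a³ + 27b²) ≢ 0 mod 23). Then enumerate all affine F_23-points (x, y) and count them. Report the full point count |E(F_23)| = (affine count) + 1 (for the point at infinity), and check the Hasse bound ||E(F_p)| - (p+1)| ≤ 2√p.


Affine points = {(4, 11), (4, 12), (5, 10), (5, 13), (7, 4), (7, 19), (9, 10), (9, 13), (10, 6), (10, 17), (11, 3), (11, 20), (12, 5), (12, 18), (14, 7), (14, 16), (15, 0), (16, 8), (16, 15), (18, 7), (18, 16), (20, 11), (20, 12), (21, 9), (21, 14), (22, 11), (22, 12)}; affine count = 27; |E(F_23)| = 28.

Discriminant check: Δ ∝ 4a³ + 27b² = 4·10³ + 27·17² = 4·1000 + 27·289 ≡ 4 (mod 23). Nonzero ⇒ E is nonsingular.
For each x ∈ F_23, compute rhs = x³ + 10·x + 17 mod 23, then count y ∈ F_23 with y² ≡ rhs.
  x = 0: rhs = 17, matching y values: none (0 points).
  x = 1: rhs = 5, matching y values: none (0 points).
  x = 2: rhs = 22, matching y values: none (0 points).
  x = 3: rhs = 5, matching y values: none (0 points).
  x = 4: rhs = 6, matching y values: 11, 12 (2 points).
  x = 5: rhs = 8, matching y values: 10, 13 (2 points).
  x = 6: rhs = 17, matching y values: none (0 points).
  x = 7: rhs = 16, matching y values: 4, 19 (2 points).
  x = 8: rhs = 11, matching y values: none (0 points).
  x = 9: rhs = 8, matching y values: 10, 13 (2 points).
  x = 10: rhs = 13, matching y values: 6, 17 (2 points).
  x = 11: rhs = 9, matching y values: 3, 20 (2 points).
  x = 12: rhs = 2, matching y values: 5, 18 (2 points).
  x = 13: rhs = 21, matching y values: none (0 points).
  x = 14: rhs = 3, matching y values: 7, 16 (2 points).
  x = 15: rhs = 0, matching y values: 0 (1 points).
  x = 16: rhs = 18, matching y values: 8, 15 (2 points).
  x = 17: rhs = 17, matching y values: none (0 points).
  x = 18: rhs = 3, matching y values: 7, 16 (2 points).
  x = 19: rhs = 5, matching y values: none (0 points).
  x = 20: rhs = 6, matching y values: 11, 12 (2 points).
  x = 21: rhs = 12, matching y values: 9, 14 (2 points).
  x = 22: rhs = 6, matching y values: 11, 12 (2 points).
Total affine count: 27.
Full point count |E(F_23)| = 27 + 1 = 28.
Hasse bound: |28 − (23+1)| = |4| = 4 ≤ 2√23 ≈ 9.5917 ✓.


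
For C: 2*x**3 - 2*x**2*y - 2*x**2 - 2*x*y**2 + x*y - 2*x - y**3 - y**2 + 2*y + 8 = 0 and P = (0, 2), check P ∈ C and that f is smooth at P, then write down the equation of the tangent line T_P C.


Tangent line at P: -8*x - 14*y + 28 = 0.

Step 1: f(0, 2) = 0, so P lies on C.
Step 2: partial derivatives
  f_x(x, y) = 6*x**2 - 4*x*y - 4*x - 2*y**2 + y - 2, f_y(x, y) = -2*x**2 - 4*x*y + x - 3*y**2 - 2*y + 2.
  f_x(P) = -8, f_y(P) = -14 (gradient nonzero, so P is smooth).
Step 3: tangent line at P: -8·(x − 0) + -14·(y − 2) = 0.
Expanding: -8*x - 14*y + 28 = 0.


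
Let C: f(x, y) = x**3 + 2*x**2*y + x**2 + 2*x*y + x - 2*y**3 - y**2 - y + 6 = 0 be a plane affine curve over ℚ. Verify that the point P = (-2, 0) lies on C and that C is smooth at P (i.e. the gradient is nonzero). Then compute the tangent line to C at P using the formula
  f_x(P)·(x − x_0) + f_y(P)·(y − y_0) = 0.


Tangent line at P: 9*x + 3*y + 18 = 0.

Step 1: f(-2, 0) = 0, so P lies on C.
Step 2: partial derivatives
  f_x(x, y) = 3*x**2 + 4*x*y + 2*x + 2*y + 1, f_y(x, y) = 2*x**2 + 2*x - 6*y**2 - 2*y - 1.
  f_x(P) = 9, f_y(P) = 3 (gradient nonzero, so P is smooth).
Step 3: tangent line at P: 9·(x − -2) + 3·(y − 0) = 0.
Expanding: 9*x + 3*y + 18 = 0.


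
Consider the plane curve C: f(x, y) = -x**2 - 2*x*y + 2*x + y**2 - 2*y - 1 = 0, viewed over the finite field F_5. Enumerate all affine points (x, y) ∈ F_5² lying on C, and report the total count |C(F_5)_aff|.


Affine F_5-points: {(1, 0), (1, 4), (2, 3), (3, 4), (4, 2), (4, 3)}; count = 6.

For each of the 25 pairs (x, y) ∈ F_5², evaluate f(x, y) mod 5. Record the zeros.
  x = 0: [0↦4, 1↦3, 2↦4, 3↦2, 4↦2]  zeros at y ∈ ∅
  x = 1: [0↦0, 1↦2, 2↦1, 3↦2, 4↦0]  zeros at y ∈ {0, 4}
  x = 2: [0↦4, 1↦4, 2↦1, 3↦0, 4↦1]  zeros at y ∈ {3}
  x = 3: [0↦1, 1↦4, 2↦4, 3↦1, 4↦0]  zeros at y ∈ {4}
  x = 4: [0↦1, 1↦2, 2↦0, 3↦0, 4↦2]  zeros at y ∈ {2, 3}
Collecting zeros: affine points = {(1, 0), (1, 4), (2, 3), (3, 4), (4, 2), (4, 3)}.
Total count |C(F_5)_aff| = 6.


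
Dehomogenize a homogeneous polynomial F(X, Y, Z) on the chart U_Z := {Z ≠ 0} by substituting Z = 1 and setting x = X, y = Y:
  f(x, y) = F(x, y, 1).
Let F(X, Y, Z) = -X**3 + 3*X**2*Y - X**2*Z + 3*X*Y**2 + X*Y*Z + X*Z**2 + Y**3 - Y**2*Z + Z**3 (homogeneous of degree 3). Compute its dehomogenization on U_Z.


f(x, y) = -x**3 + 3*x**2*y - x**2 + 3*x*y**2 + x*y + x + y**3 - y**2 + 1

On U_Z we set Z = 1. Each monomial c·X^i·Y^j·Z^k in F becomes c·x^i·y^j·1^k = c·x^i·y^j.
Substituting Z = 1: F(X, Y, 1) = -x**3 + 3*x**2*y - x**2 + 3*x*y**2 + x*y + x + y**3 - y**2 + 1.
Note: deg(f) ≤ deg(F) = 3; strict inequality happens when F is divisible by Z (lost terms).


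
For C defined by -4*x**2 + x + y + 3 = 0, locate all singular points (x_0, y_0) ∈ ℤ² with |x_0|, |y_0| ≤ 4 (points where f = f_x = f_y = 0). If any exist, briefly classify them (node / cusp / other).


No singular points in the scanned grid; C is smooth there.

Compute partial derivatives:
  f_x = 1 - 8*x.
  f_y = 1.
f_y = 1 is a nonzero constant, so f_y never vanishes: no point (x, y) can satisfy f = f_x = f_y = 0. In particular no (x, y) ∈ {−4, ..., 4}² is singular; the curve is smooth.


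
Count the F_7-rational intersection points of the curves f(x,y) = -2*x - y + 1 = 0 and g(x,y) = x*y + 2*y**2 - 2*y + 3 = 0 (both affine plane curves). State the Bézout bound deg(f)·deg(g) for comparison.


Common zeros: {(2, 4)}; count = 1; Bézout bound = 2.

deg(f) = 1, deg(g) = 2, so Bézout bound = 2.
Scan x ∈ F_7. For each x, list the y ∈ F_7 with f(x, y) ≡ 0 and those with g(x, y) ≡ 0 (mod 7); the common zeros in that column are the intersection.
  x = 0: f ≡ 0 at y ∈ {1}; g ≡ 0 at y ∈ {2, 6}; common: ∅.
  x = 1: f ≡ 0 at y ∈ {6}; g ≡ 0 at y ∈ ∅; common: ∅.
  x = 2: f ≡ 0 at y ∈ {4}; g ≡ 0 at y ∈ {3, 4}; common: {4}.
  x = 3: f ≡ 0 at y ∈ {2}; g ≡ 0 at y ∈ ∅; common: ∅.
  x = 4: f ≡ 0 at y ∈ {0}; g ≡ 0 at y ∈ {1, 5}; common: ∅.
  x = 5: f ≡ 0 at y ∈ {5}; g ≡ 0 at y ∈ ∅; common: ∅.
  x = 6: f ≡ 0 at y ∈ {3}; g ≡ 0 at y ∈ ∅; common: ∅.
Collecting: common zeros = {(2, 4)}, so the count is 1.
Comparison with the Bézout bound: 1 ≤ 2 = deg(f)·deg(g), as expected for curves with no common component (the affine F_7-count falls short of the bound because intersections may lie at infinity, over extension fields, or carry multiplicity).


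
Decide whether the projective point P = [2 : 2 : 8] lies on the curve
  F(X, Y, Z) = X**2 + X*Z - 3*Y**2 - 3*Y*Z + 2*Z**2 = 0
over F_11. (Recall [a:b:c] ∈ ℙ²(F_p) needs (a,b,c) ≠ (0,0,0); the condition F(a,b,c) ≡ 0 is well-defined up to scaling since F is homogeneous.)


F(2,2,8) ≡ 0 (mod 11); P is on the curve.

Evaluate F(2, 2, 8) term-by-term (mod 11).
  X**2 ↦ 1·4·1·1 = 4
  X*Z ↦ 1·2·1·8 = 16
  -3*Y**2 ↦ -3·1·4·1 = -12
  -3*Y*Z ↦ -3·1·2·8 = -48
  2*Z**2 ↦ 2·1·1·64 = 128
Sum: F(2, 2, 8) = (4) + (16) + (-12) + (-48) + (128) = 88.
Reducing mod 11: 88 ≡ 0 (mod 11).
Since F(a, b, c) ≡ 0 (mod 11), P lies on the curve.


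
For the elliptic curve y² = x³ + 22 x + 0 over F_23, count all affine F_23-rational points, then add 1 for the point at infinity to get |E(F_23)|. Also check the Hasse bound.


Affine points = {(0, 0), (1, 0), (2, 11), (2, 12), (3, 1), (3, 22), (6, 7), (6, 16), (10, 1), (10, 22), (11, 3), (11, 20), (14, 4), (14, 19), (15, 5), (15, 18), (16, 3), (16, 20), (18, 8), (18, 15), (19, 3), (19, 20), (22, 0)}; affine count = 23; |E(F_23)| = 24.

Discriminant check: Δ ∝ 4a³ + 27b² = 4·22³ + 27·0² = 4·10648 + 27·0 ≡ 19 (mod 23). Nonzero ⇒ E is nonsingular.
For each x ∈ F_23, compute rhs = x³ + 22·x + 0 mod 23, then count y ∈ F_23 with y² ≡ rhs.
  x = 0: rhs = 0, matching y values: 0 (1 points).
  x = 1: rhs = 0, matching y values: 0 (1 points).
  x = 2: rhs = 6, matching y values: 11, 12 (2 points).
  x = 3: rhs = 1, matching y values: 1, 22 (2 points).
  x = 4: rhs = 14, matching y values: none (0 points).
  x = 5: rhs = 5, matching y values: none (0 points).
  x = 6: rhs = 3, matching y values: 7, 16 (2 points).
  x = 7: rhs = 14, matching y values: none (0 points).
  x = 8: rhs = 21, matching y values: none (0 points).
  x = 9: rhs = 7, matching y values: none (0 points).
  x = 10: rhs = 1, matching y values: 1, 22 (2 points).
  x = 11: rhs = 9, matching y values: 3, 20 (2 points).
  x = 12: rhs = 14, matching y values: none (0 points).
  x = 13: rhs = 22, matching y values: none (0 points).
  x = 14: rhs = 16, matching y values: 4, 19 (2 points).
  x = 15: rhs = 2, matching y values: 5, 18 (2 points).
  x = 16: rhs = 9, matching y values: 3, 20 (2 points).
  x = 17: rhs = 20, matching y values: none (0 points).
  x = 18: rhs = 18, matching y values: 8, 15 (2 points).
  x = 19: rhs = 9, matching y values: 3, 20 (2 points).
  x = 20: rhs = 22, matching y values: none (0 points).
  x = 21: rhs = 17, matching y values: none (0 points).
  x = 22: rhs = 0, matching y values: 0 (1 points).
Total affine count: 23.
Full point count |E(F_23)| = 23 + 1 = 24.
Hasse bound: |24 − (23+1)| = |0| = 0 ≤ 2√23 ≈ 9.5917 ✓.


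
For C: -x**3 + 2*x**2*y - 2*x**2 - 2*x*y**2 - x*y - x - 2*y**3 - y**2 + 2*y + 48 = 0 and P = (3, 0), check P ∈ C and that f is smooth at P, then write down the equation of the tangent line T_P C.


Tangent line at P: -40*x + 17*y + 120 = 0.

Step 1: f(3, 0) = 0, so P lies on C.
Step 2: partial derivatives
  f_x(x, y) = -3*x**2 + 4*x*y - 4*x - 2*y**2 - y - 1, f_y(x, y) = 2*x**2 - 4*x*y - x - 6*y**2 - 2*y + 2.
  f_x(P) = -40, f_y(P) = 17 (gradient nonzero, so P is smooth).
Step 3: tangent line at P: -40·(x − 3) + 17·(y − 0) = 0.
Expanding: -40*x + 17*y + 120 = 0.


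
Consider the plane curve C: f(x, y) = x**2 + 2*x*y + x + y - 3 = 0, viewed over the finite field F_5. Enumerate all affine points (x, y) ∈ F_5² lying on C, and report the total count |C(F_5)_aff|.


Affine F_5-points: {(0, 3), (1, 2), (3, 3), (4, 2)}; count = 4.

For each of the 25 pairs (x, y) ∈ F_5², evaluate f(x, y) mod 5. Record the zeros.
  x = 0: [0↦2, 1↦3, 2↦4, 3↦0, 4↦1]  zeros at y ∈ {3}
  x = 1: [0↦4, 1↦2, 2↦0, 3↦3, 4↦1]  zeros at y ∈ {2}
  x = 2: [0↦3, 1↦3, 2↦3, 3↦3, 4↦3]  zeros at y ∈ ∅
  x = 3: [0↦4, 1↦1, 2↦3, 3↦0, 4↦2]  zeros at y ∈ {3}
  x = 4: [0↦2, 1↦1, 2↦0, 3↦4, 4↦3]  zeros at y ∈ {2}
Collecting zeros: affine points = {(0, 3), (1, 2), (3, 3), (4, 2)}.
Total count |C(F_5)_aff| = 4.


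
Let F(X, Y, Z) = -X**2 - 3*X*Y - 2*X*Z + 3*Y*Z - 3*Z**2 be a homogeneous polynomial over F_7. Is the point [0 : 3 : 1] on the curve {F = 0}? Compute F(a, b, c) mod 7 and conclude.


F(0,3,1) ≡ 6 (mod 7); P is NOT on the curve.

Evaluate F(0, 3, 1) term-by-term (mod 7).
  -X**2 ↦ -1·0·1·1 = 0
  -3*X*Y ↦ -3·0·3·1 = 0
  -2*X*Z ↦ -2·0·1·1 = 0
  3*Y*Z ↦ 3·1·3·1 = 9
  -3*Z**2 ↦ -3·1·1·1 = -3
Sum: F(0, 3, 1) = (0) + (0) + (0) + (9) + (-3) = 6.
Reducing mod 7: 6 ≡ 6 (mod 7).
Since F(a, b, c) ≡ 6 ≠ 0 (mod 7), P does NOT lie on the curve.


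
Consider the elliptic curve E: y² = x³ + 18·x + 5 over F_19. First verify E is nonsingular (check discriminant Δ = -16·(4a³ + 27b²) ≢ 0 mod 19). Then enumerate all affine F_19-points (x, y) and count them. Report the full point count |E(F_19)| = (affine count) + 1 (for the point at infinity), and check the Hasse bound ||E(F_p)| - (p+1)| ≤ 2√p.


Affine points = {(0, 9), (0, 10), (1, 9), (1, 10), (2, 7), (2, 12), (5, 7), (5, 12), (6, 5), (6, 14), (10, 8), (10, 11), (12, 7), (12, 12), (13, 2), (13, 17), (16, 0), (18, 9), (18, 10)}; affine count = 19; |E(F_19)| = 20.

Discriminant check: Δ ∝ 4a³ + 27b² = 4·18³ + 27·5² = 4·5832 + 27·25 ≡ 6 (mod 19). Nonzero ⇒ E is nonsingular.
For each x ∈ F_19, compute rhs = x³ + 18·x + 5 mod 19, then count y ∈ F_19 with y² ≡ rhs.
  x = 0: rhs = 5, matching y values: 9, 10 (2 points).
  x = 1: rhs = 5, matching y values: 9, 10 (2 points).
  x = 2: rhs = 11, matching y values: 7, 12 (2 points).
  x = 3: rhs = 10, matching y values: none (0 points).
  x = 4: rhs = 8, matching y values: none (0 points).
  x = 5: rhs = 11, matching y values: 7, 12 (2 points).
  x = 6: rhs = 6, matching y values: 5, 14 (2 points).
  x = 7: rhs = 18, matching y values: none (0 points).
  x = 8: rhs = 15, matching y values: none (0 points).
  x = 9: rhs = 3, matching y values: none (0 points).
  x = 10: rhs = 7, matching y values: 8, 11 (2 points).
  x = 11: rhs = 14, matching y values: none (0 points).
  x = 12: rhs = 11, matching y values: 7, 12 (2 points).
  x = 13: rhs = 4, matching y values: 2, 17 (2 points).
  x = 14: rhs = 18, matching y values: none (0 points).
  x = 15: rhs = 2, matching y values: none (0 points).
  x = 16: rhs = 0, matching y values: 0 (1 points).
  x = 17: rhs = 18, matching y values: none (0 points).
  x = 18: rhs = 5, matching y values: 9, 10 (2 points).
Total affine count: 19.
Full point count |E(F_19)| = 19 + 1 = 20.
Hasse bound: |20 − (19+1)| = |0| = 0 ≤ 2√19 ≈ 8.7178 ✓.


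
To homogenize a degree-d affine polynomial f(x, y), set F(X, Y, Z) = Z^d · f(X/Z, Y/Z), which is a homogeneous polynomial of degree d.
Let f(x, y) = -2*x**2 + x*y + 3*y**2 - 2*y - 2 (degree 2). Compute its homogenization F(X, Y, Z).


F(X, Y, Z) = -2*X**2 + X*Y + 3*Y**2 - 2*Y*Z - 2*Z**2

deg(f) = 2.
Substitute x = X/Z, y = Y/Z into f, then multiply by Z^2.
  monomial -2·x^2·y^0 ↦ -2·X^2·Y^0·Z^0.
  monomial 1·x^1·y^1 ↦ 1·X^1·Y^1·Z^0.
  monomial 3·x^0·y^2 ↦ 3·X^0·Y^2·Z^0.
  monomial -2·x^0·y^1 ↦ -2·X^0·Y^1·Z^1.
  monomial -2·x^0·y^0 ↦ -2·X^0·Y^0·Z^2.
Collecting: F(X, Y, Z) = -2*X**2 + X*Y + 3*Y**2 - 2*Y*Z - 2*Z**2.


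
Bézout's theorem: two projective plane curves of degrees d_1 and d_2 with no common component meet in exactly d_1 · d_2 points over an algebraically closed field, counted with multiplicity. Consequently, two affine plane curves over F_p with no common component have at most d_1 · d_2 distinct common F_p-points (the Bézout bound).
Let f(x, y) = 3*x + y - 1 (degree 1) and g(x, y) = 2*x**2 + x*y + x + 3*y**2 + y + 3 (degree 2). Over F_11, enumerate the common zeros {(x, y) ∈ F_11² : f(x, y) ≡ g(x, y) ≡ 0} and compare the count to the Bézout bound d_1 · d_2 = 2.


Common zeros: ∅; count = 0; Bézout bound = 2.

deg(f) = 1, deg(g) = 2, so Bézout bound = 2.
Scan x ∈ F_11. For each x, list the y ∈ F_11 with f(x, y) ≡ 0 and those with g(x, y) ≡ 0 (mod 11); the common zeros in that column are the intersection.
  x = 0: f ≡ 0 at y ∈ {1}; g ≡ 0 at y ∈ {3, 4}; common: ∅.
  x = 1: f ≡ 0 at y ∈ {9}; g ≡ 0 at y ∈ {1, 2}; common: ∅.
  x = 2: f ≡ 0 at y ∈ {6}; g ≡ 0 at y ∈ ∅; common: ∅.
  x = 3: f ≡ 0 at y ∈ {3}; g ≡ 0 at y ∈ {2, 4}; common: ∅.
  x = 4: f ≡ 0 at y ∈ {0}; g ≡ 0 at y ∈ ∅; common: ∅.
  x = 5: f ≡ 0 at y ∈ {8}; g ≡ 0 at y ∈ {10}; common: ∅.
  x = 6: f ≡ 0 at y ∈ {5}; g ≡ 0 at y ∈ {6, 10}; common: ∅.
  x = 7: f ≡ 0 at y ∈ {2}; g ≡ 0 at y ∈ {6}; common: ∅.
  x = 8: f ≡ 0 at y ∈ {10}; g ≡ 0 at y ∈ ∅; common: ∅.
  x = 9: f ≡ 0 at y ∈ {7}; g ≡ 0 at y ∈ {1, 3}; common: ∅.
  x = 10: f ≡ 0 at y ∈ {4}; g ≡ 0 at y ∈ ∅; common: ∅.
Collecting: common zeros = ∅, so the count is 0.
Comparison with the Bézout bound: 0 ≤ 2 = deg(f)·deg(g), as expected for curves with no common component (the affine F_11-count falls short of the bound because intersections may lie at infinity, over extension fields, or carry multiplicity).


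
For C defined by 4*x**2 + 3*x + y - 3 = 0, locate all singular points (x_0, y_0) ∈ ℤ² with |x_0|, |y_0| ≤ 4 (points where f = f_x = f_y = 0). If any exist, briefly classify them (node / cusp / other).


No singular points in the scanned grid; C is smooth there.

Compute partial derivatives:
  f_x = 8*x + 3.
  f_y = 1.
f_y = 1 is a nonzero constant, so f_y never vanishes: no point (x, y) can satisfy f = f_x = f_y = 0. In particular no (x, y) ∈ {−4, ..., 4}² is singular; the curve is smooth.


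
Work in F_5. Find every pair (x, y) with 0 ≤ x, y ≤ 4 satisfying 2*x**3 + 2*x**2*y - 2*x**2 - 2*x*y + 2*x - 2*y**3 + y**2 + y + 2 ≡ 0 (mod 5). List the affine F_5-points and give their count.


Affine F_5-points: {(0, 3), (4, 1)}; count = 2.

For each of the 25 pairs (x, y) ∈ F_5², evaluate f(x, y) mod 5. Record the zeros.
  x = 0: [0↦2, 1↦2, 2↦2, 3↦0, 4↦4]  zeros at y ∈ {3}
  x = 1: [0↦4, 1↦4, 2↦4, 3↦2, 4↦1]  zeros at y ∈ ∅
  x = 2: [0↦4, 1↦3, 2↦2, 3↦4, 4↦2]  zeros at y ∈ ∅
  x = 3: [0↦4, 1↦1, 2↦3, 3↦3, 4↦4]  zeros at y ∈ ∅
  x = 4: [0↦1, 1↦0, 2↦4, 3↦1, 4↦4]  zeros at y ∈ {1}
Collecting zeros: affine points = {(0, 3), (4, 1)}.
Total count |C(F_5)_aff| = 2.


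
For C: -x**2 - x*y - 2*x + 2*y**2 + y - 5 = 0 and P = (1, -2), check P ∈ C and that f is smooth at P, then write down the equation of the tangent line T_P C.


Tangent line at P: -2*x - 8*y - 14 = 0.

Step 1: f(1, -2) = 0, so P lies on C.
Step 2: partial derivatives
  f_x(x, y) = -2*x - y - 2, f_y(x, y) = -x + 4*y + 1.
  f_x(P) = -2, f_y(P) = -8 (gradient nonzero, so P is smooth).
Step 3: tangent line at P: -2·(x − 1) + -8·(y − -2) = 0.
Expanding: -2*x - 8*y - 14 = 0.


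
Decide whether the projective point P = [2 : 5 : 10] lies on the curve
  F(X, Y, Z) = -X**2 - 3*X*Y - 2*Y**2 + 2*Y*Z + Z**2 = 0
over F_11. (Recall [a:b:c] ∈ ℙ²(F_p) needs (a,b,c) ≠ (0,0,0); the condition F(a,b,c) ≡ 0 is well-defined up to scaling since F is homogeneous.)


F(2,5,10) ≡ 6 (mod 11); P is NOT on the curve.

Evaluate F(2, 5, 10) term-by-term (mod 11).
  -X**2 ↦ -1·4·1·1 = -4
  -3*X*Y ↦ -3·2·5·1 = -30
  -2*Y**2 ↦ -2·1·25·1 = -50
  2*Y*Z ↦ 2·1·5·10 = 100
  Z**2 ↦ 1·1·1·100 = 100
Sum: F(2, 5, 10) = (-4) + (-30) + (-50) + (100) + (100) = 116.
Reducing mod 11: 116 ≡ 6 (mod 11).
Since F(a, b, c) ≡ 6 ≠ 0 (mod 11), P does NOT lie on the curve.


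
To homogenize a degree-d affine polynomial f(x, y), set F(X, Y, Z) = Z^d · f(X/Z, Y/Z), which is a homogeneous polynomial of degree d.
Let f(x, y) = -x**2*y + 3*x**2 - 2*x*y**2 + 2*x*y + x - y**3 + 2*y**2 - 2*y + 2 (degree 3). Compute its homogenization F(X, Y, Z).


F(X, Y, Z) = -X**2*Y + 3*X**2*Z - 2*X*Y**2 + 2*X*Y*Z + X*Z**2 - Y**3 + 2*Y**2*Z - 2*Y*Z**2 + 2*Z**3

deg(f) = 3.
Substitute x = X/Z, y = Y/Z into f, then multiply by Z^3.
  monomial -1·x^2·y^1 ↦ -1·X^2·Y^1·Z^0.
  monomial 3·x^2·y^0 ↦ 3·X^2·Y^0·Z^1.
  monomial -2·x^1·y^2 ↦ -2·X^1·Y^2·Z^0.
  monomial 2·x^1·y^1 ↦ 2·X^1·Y^1·Z^1.
  monomial 1·x^1·y^0 ↦ 1·X^1·Y^0·Z^2.
  monomial -1·x^0·y^3 ↦ -1·X^0·Y^3·Z^0.
  monomial 2·x^0·y^2 ↦ 2·X^0·Y^2·Z^1.
  monomial -2·x^0·y^1 ↦ -2·X^0·Y^1·Z^2.
  monomial 2·x^0·y^0 ↦ 2·X^0·Y^0·Z^3.
Collecting: F(X, Y, Z) = -X**2*Y + 3*X**2*Z - 2*X*Y**2 + 2*X*Y*Z + X*Z**2 - Y**3 + 2*Y**2*Z - 2*Y*Z**2 + 2*Z**3.


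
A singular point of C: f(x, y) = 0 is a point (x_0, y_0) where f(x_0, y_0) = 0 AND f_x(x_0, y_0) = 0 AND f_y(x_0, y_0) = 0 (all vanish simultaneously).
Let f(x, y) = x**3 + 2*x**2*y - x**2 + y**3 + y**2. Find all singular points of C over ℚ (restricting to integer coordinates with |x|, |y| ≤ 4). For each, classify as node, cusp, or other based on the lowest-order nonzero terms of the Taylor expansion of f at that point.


Singular points: {(0, 0)}; classification: node.

Compute partial derivatives:
  f_x = 3*x**2 + 4*x*y - 2*x.
  f_y = 2*x**2 + 3*y**2 + 2*y.
Scan x_0 ∈ {−4, ..., 4}. For each x_0, f_y(x_0, y) is a polynomial in y; find its integer roots y ∈ {−4, ..., 4}, then test f_x and f at those candidates.
  x = -4: f_y(-4, y) = 3*y**2 + 2*y + 32; no integer root y with |y| ≤ 4.
  x = -3: f_y(-3, y) = 3*y**2 + 2*y + 18; no integer root y with |y| ≤ 4.
  x = -2: f_y(-2, y) = 3*y**2 + 2*y + 8; no integer root y with |y| ≤ 4.
  x = -1: f_y(-1, y) = 3*y**2 + 2*y + 2; no integer root y with |y| ≤ 4.
  x = 0: f_y(0, y) = 3*y**2 + 2*y; vanishes at y ∈ {0}. (0, 0): f_x = 0, f = 0 — SINGULAR.
  x = 1: f_y(1, y) = 3*y**2 + 2*y + 2; no integer root y with |y| ≤ 4.
  x = 2: f_y(2, y) = 3*y**2 + 2*y + 8; no integer root y with |y| ≤ 4.
  x = 3: f_y(3, y) = 3*y**2 + 2*y + 18; no integer root y with |y| ≤ 4.
  x = 4: f_y(4, y) = 3*y**2 + 2*y + 32; no integer root y with |y| ≤ 4.
Only singular point on the grid: (0, 0).
Classify: substitute x = 0 + u, y = 0 + v and expand: f = u**3 + 2*u**2*v - u**2 + v**3 + v**2.
No constant or linear terms (consistent with a singular point). Quadratic part: -u**2 + v**2. Cubic part: u**3 + 2*u**2*v + v**3.
The quadratic part v**2 - u**2 = (v − u)(v + u) splits into two distinct linear factors, so there are two distinct tangent lines y − 0 = ±(x − 0) — this is a node (ordinary double point).
Classification: node.


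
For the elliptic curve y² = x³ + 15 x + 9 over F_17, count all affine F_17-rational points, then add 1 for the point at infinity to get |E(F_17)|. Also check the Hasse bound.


Affine points = {(0, 3), (0, 14), (1, 5), (1, 12), (2, 8), (2, 9), (3, 8), (3, 9), (6, 3), (6, 14), (7, 7), (7, 10), (11, 3), (11, 14), (12, 8), (12, 9), (13, 2), (13, 15)}; affine count = 18; |E(F_17)| = 19.

Discriminant check: Δ ∝ 4a³ + 27b² = 4·15³ + 27·9² = 4·3375 + 27·81 ≡ 13 (mod 17). Nonzero ⇒ E is nonsingular.
For each x ∈ F_17, compute rhs = x³ + 15·x + 9 mod 17, then count y ∈ F_17 with y² ≡ rhs.
  x = 0: rhs = 9, matching y values: 3, 14 (2 points).
  x = 1: rhs = 8, matching y values: 5, 12 (2 points).
  x = 2: rhs = 13, matching y values: 8, 9 (2 points).
  x = 3: rhs = 13, matching y values: 8, 9 (2 points).
  x = 4: rhs = 14, matching y values: none (0 points).
  x = 5: rhs = 5, matching y values: none (0 points).
  x = 6: rhs = 9, matching y values: 3, 14 (2 points).
  x = 7: rhs = 15, matching y values: 7, 10 (2 points).
  x = 8: rhs = 12, matching y values: none (0 points).
  x = 9: rhs = 6, matching y values: none (0 points).
  x = 10: rhs = 3, matching y values: none (0 points).
  x = 11: rhs = 9, matching y values: 3, 14 (2 points).
  x = 12: rhs = 13, matching y values: 8, 9 (2 points).
  x = 13: rhs = 4, matching y values: 2, 15 (2 points).
  x = 14: rhs = 5, matching y values: none (0 points).
  x = 15: rhs = 5, matching y values: none (0 points).
  x = 16: rhs = 10, matching y values: none (0 points).
Total affine count: 18.
Full point count |E(F_17)| = 18 + 1 = 19.
Hasse bound: |19 − (17+1)| = |1| = 1 ≤ 2√17 ≈ 8.2462 ✓.
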